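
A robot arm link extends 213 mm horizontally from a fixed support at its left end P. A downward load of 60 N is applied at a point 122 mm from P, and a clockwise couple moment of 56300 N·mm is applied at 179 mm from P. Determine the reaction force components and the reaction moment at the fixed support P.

ΣF_x = 0: P_x = 0.
ΣF_y = 0: P_y − 60 = 0 → P_y = 60.00 N.
ΣM about P: M_P − 60·122 − 56300 = 0 → M_P = 63620 N·mm.

P_x = 0, P_y = 60.00 N, M_P = 63620 N·mm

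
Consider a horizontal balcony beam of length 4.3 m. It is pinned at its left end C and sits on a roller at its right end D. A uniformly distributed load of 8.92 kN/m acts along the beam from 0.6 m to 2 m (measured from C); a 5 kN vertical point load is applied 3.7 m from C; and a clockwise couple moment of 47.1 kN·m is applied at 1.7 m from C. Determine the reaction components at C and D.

Resultant of the distributed load: 8.92 × 1.4 = 12.488 kN at 1.3 m from C.
Moments about C: D_y·4.3 − (8.92·1.4)·1.3 − 5·3.7 − 47.1 = 0 → D_y = 81.8344/4.3 = 19.0313 ≈ 19.03 kN.
ΣF_y = 0: C_y + 19.0313 − 8.92·1.4 − 5 = 0 → C_y = -1.543 kN.
ΣF_x = 0: no horizontal applied forces, so C_x = 0.

C_x = 0, C_y = -1.543 kN, D_y = 19.03 kN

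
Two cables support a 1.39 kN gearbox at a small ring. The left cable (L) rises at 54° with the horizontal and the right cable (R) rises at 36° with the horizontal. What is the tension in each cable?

ΣF_x = 0: −T_L·cos54° + T_R·cos36° = 0 → T_R = 0.726543·T_L.
ΣF_y = 0: T_L·sin54° + T_R·sin36° = 1.39.
Substitute: T_L·(0.809017 + 0.726543·0.587785) = 1.39 → T_L = 1.12453 ≈ 1.125 kN.
Then T_R = 0.726543 × 1.12453 = 0.8170 kN.

T_L = 1.125 kN, T_R = 0.8170 kN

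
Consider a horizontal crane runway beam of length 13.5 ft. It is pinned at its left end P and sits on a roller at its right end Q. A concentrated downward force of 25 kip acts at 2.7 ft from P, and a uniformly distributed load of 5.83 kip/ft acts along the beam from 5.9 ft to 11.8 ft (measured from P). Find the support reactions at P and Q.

P_x = 0, P_y = 31.85 kip, Q_y = 27.55 kip

Resultant of the distributed load: 5.83 × 5.9 = 34.397 kip at 8.85 ft from P.
ΣM about P: Q_y·13.5 − 25·2.7 − (5.83·5.9)·8.85 = 0 → Q_y = 371.91345/13.5 = 27.5491 ≈ 27.55 kip.
ΣF_y = 0: P_y + 27.5491 − 25 − 5.83·5.9 = 0 → P_y = 31.85 kip.
ΣF_x = 0: no horizontal applied forces, so P_x = 0.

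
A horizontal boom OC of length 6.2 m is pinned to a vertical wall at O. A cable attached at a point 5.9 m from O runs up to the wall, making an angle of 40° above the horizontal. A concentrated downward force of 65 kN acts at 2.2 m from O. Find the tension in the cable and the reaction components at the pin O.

ΣM about O: T·sin40°·5.9 − 65·2.2 = 0 → T = 143/(5.9·0.642788) = 37.7065 ≈ 37.71 kN.
ΣF_x = 0: O_x − T·cos40° = 0 → O_x = 37.7065 × 0.766044 = 28.88 kN.
ΣF_y = 0: O_y + T·sin40° − 65 = 0 → O_y = 65 − 37.7065 × 0.642788 = 40.76 kN.

T = 37.71 kN, O_x = 28.88 kN, O_y = 40.76 kN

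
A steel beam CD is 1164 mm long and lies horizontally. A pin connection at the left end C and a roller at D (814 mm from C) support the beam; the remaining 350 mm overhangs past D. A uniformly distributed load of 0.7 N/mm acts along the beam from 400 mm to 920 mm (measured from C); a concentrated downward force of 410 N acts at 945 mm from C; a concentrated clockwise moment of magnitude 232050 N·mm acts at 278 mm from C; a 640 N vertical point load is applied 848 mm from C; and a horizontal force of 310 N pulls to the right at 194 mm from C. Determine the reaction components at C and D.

Resultant of the distributed load: 0.7 × 520 = 364 N at 660 mm from C.
Moments about C: D_y·814 − (0.7·520)·660 − 410·945 − 232050 − 640·848 = 0 → D_y = 1402460/814 = 1722.92 ≈ 1723 N.
ΣF_y = 0: C_y + 1722.92 − 0.7·520 − 410 − 640 = 0 → C_y = -308.9 N.
ΣF_x = 0: C_x + 310 = 0 → C_x = -310.0 N.

C_x = -310.0 N, C_y = -308.9 N, D_y = 1723 N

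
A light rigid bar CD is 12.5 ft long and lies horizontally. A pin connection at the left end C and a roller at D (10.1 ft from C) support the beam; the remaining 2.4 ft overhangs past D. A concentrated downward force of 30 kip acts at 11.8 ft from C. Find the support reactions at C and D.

Moments about C: D_y·10.1 − 30·11.8 = 0 → D_y = 354/10.1 = 35.0495 ≈ 35.05 kip.
ΣF_y = 0: C_y + 35.0495 − 30 = 0 → C_y = -5.050 kip.
ΣF_x = 0: no horizontal applied forces, so C_x = 0.

C_x = 0, C_y = -5.050 kip, D_y = 35.05 kip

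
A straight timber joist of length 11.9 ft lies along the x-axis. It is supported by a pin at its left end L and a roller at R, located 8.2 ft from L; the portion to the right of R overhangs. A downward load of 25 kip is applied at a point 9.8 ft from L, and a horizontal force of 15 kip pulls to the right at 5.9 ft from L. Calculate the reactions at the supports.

Moments about L: R_y·8.2 − 25·9.8 = 0 → R_y = 245/8.2 = 29.878 ≈ 29.88 kip.
ΣF_y = 0: L_y + 29.878 − 25 = 0 → L_y = -4.878 kip.
ΣF_x = 0: L_x + 15 = 0 → L_x = -15.00 kip.

L_x = -15.00 kip, L_y = -4.878 kip, R_y = 29.88 kip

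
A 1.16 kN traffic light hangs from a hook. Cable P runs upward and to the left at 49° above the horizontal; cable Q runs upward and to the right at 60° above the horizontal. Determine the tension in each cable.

ΣF_x = 0: −T_P·cos49° + T_Q·cos60° = 0 → T_Q = 1.31212·T_P.
ΣF_y = 0: T_P·sin49° + T_Q·sin60° = 1.16.
Substitute: T_P·(0.75471 + 1.31212·0.866025) = 1.16 → T_P = 0.613419 ≈ 0.6134 kN.
Then T_Q = 1.31212 × 0.613419 = 0.8049 kN.

T_P = 0.6134 kN, T_Q = 0.8049 kN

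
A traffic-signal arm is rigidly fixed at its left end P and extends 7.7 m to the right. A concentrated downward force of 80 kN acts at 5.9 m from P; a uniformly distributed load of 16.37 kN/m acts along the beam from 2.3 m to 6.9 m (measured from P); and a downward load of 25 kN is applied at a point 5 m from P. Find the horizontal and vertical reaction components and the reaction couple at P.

Resultant of the distributed load: 16.37 × 4.6 = 75.302 kN at 4.6 m from P.
ΣF_x = 0: P_x = 0.
ΣF_y = 0: P_y − 80 − 16.37·4.6 − 25 = 0 → P_y = 180.3 kN.
ΣM about P: M_P − 80·5.9 − (16.37·4.6)·4.6 − 25·5 = 0 → M_P = 943.4 kN·m.

P_x = 0, P_y = 180.3 kN, M_P = 943.4 kN·m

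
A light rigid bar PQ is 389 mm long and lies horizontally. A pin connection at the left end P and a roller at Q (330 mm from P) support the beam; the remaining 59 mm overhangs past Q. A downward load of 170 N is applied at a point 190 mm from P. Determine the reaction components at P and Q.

P_x = 0, P_y = 72.12 N, Q_y = 97.88 N

ΣM about P: Q_y·330 − 170·190 = 0 → Q_y = 32300/330 = 97.8788 ≈ 97.88 N.
ΣF_y = 0: P_y + 97.8788 − 170 = 0 → P_y = 72.12 N.
ΣF_x = 0: no horizontal applied forces, so P_x = 0.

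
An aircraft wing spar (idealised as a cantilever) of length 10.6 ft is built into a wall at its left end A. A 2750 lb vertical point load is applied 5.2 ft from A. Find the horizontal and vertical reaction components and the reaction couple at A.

A_x = 0, A_y = 2750 lb, M_A = 14300 lb·ft

ΣF_x = 0: A_x = 0.
ΣF_y = 0: A_y − 2750 = 0 → A_y = 2750 lb.
ΣM about A: M_A − 2750·5.2 = 0 → M_A = 14300 lb·ft.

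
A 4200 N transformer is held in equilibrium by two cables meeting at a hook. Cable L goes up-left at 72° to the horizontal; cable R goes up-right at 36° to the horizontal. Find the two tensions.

T_L = 3573 N, T_R = 1365 N

ΣF_x = 0: −T_L·cos72° + T_R·cos36° = 0 → T_R = 0.381966·T_L.
ΣF_y = 0: T_L·sin72° + T_R·sin36° = 4200.
Substitute: T_L·(0.951057 + 0.381966·0.587785) = 4200 → T_L = 3572.73 ≈ 3573 N.
Then T_R = 0.381966 × 3572.73 = 1365 N.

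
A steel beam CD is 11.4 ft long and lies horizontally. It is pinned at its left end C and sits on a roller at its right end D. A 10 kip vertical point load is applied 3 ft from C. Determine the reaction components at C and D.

Taking moments about C: D_y·11.4 − 10·3 = 0 → D_y = 30/11.4 = 2.63158 ≈ 2.632 kip.
ΣF_y = 0: C_y + 2.63158 − 10 = 0 → C_y = 7.368 kip.
ΣF_x = 0: no horizontal applied forces, so C_x = 0.

C_x = 0, C_y = 7.368 kip, D_y = 2.632 kip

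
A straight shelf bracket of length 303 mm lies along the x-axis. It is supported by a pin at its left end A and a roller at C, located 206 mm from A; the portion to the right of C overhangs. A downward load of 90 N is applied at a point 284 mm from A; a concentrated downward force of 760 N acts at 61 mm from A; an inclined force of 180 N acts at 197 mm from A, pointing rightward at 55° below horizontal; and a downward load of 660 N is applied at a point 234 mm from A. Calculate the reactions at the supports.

A_x = -103.2 N, A_y = 417.6 N, C_y = 1240 N

Taking moments about A: C_y·206 − 90·284 − 760·61 − 180·sin55°·197 − 660·234 = 0 → C_y = 255407/206 = 1239.84 ≈ 1240 N.
ΣF_y = 0: A_y + 1239.84 − 90 − 760 − 180·sin55° − 660 = 0 → A_y = 417.6 N.
ΣF_x = 0: A_x + 180·cos55° = 0 → A_x = -103.2 N.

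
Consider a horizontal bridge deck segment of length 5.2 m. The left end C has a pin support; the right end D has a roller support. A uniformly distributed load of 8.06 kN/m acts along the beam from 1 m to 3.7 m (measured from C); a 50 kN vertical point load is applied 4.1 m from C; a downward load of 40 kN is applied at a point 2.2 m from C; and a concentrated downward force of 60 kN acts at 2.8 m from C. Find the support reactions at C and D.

Resultant of the distributed load: 8.06 × 2.7 = 21.762 kN at 2.35 m from C.
Taking moments about C: D_y·5.2 − (8.06·2.7)·2.35 − 50·4.1 − 40·2.2 − 60·2.8 = 0 → D_y = 512.1407/5.2 = 98.4886 ≈ 98.49 kN.
ΣF_y = 0: C_y + 98.4886 − 8.06·2.7 − 50 − 40 − 60 = 0 → C_y = 73.27 kN.
ΣF_x = 0: no horizontal applied forces, so C_x = 0.

C_x = 0, C_y = 73.27 kN, D_y = 98.49 kN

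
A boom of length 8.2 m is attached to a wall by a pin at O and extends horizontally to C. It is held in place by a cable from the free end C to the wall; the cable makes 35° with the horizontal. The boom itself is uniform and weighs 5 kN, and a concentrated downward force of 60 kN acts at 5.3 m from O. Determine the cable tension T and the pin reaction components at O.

ΣM about O: T·sin35°·8.2 − 5·4.1 − 60·5.3 = 0 → T = 338.5/(8.2·0.573576) = 71.9704 ≈ 71.97 kN.
ΣF_x = 0: O_x − T·cos35° = 0 → O_x = 71.9704 × 0.819152 = 58.95 kN.
ΣF_y = 0: O_y + T·sin35° − 5 − 60 = 0 → O_y = 65 − 71.9704 × 0.573576 = 23.72 kN.

T = 71.97 kN, O_x = 58.95 kN, O_y = 23.72 kN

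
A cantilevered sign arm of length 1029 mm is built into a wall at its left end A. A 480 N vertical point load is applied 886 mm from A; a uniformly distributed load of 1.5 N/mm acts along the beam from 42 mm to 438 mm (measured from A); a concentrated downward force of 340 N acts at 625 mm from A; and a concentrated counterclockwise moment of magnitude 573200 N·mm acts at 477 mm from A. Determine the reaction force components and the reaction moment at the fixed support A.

Resultant of the distributed load: 1.5 × 396 = 594 N at 240 mm from A.
ΣF_x = 0: A_x = 0.
ΣF_y = 0: A_y − 480 − 1.5·396 − 340 = 0 → A_y = 1414 N.
ΣM about A: M_A − 480·886 − (1.5·396)·240 − 340·625 + 573200 = 0 → M_A = 207100 N·mm.

A_x = 0, A_y = 1414 N, M_A = 207100 N·mm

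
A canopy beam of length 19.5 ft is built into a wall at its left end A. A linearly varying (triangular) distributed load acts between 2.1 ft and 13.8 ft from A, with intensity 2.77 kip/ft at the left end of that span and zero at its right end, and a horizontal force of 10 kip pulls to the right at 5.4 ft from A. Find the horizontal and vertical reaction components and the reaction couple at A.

A_x = -10.00 kip, A_y = 16.20 kip, M_A = 97.23 kip·ft

Resultant of the triangular load: ½ × 2.77 × 11.7 = 16.2045 kip, acting at 6 ft from A (one-third of the span from the peak).
ΣF_x = 0: A_x + 10 = 0 → A_x = -10.00 kip.
ΣF_y = 0: A_y − ½·2.77·11.7 = 0 → A_y = 16.20 kip.
ΣM about A: M_A − (½·2.77·11.7)·6 = 0 → M_A = 97.23 kip·ft.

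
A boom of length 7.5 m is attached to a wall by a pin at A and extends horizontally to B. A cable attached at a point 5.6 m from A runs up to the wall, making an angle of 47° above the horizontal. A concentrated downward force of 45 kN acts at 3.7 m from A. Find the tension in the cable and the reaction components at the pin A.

ΣM about A: T·sin47°·5.6 − 45·3.7 = 0 → T = 166.5/(5.6·0.731354) = 40.6536 ≈ 40.65 kN.
ΣF_x = 0: A_x − T·cos47° = 0 → A_x = 40.6536 × 0.681998 = 27.73 kN.
ΣF_y = 0: A_y + T·sin47° − 45 = 0 → A_y = 45 − 40.6536 × 0.731354 = 15.27 kN.

T = 40.65 kN, A_x = 27.73 kN, A_y = 15.27 kN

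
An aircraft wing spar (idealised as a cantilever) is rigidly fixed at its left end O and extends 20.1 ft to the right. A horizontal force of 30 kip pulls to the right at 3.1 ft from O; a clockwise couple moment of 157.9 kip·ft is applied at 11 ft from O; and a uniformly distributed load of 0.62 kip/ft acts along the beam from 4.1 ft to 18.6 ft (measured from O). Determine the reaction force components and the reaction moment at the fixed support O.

Resultant of the distributed load: 0.62 × 14.5 = 8.99 kip at 11.35 ft from O.
ΣF_x = 0: O_x + 30 = 0 → O_x = -30.00 kip.
ΣF_y = 0: O_y − 0.62·14.5 = 0 → O_y = 8.990 kip.
ΣM about O: M_O − 157.9 − (0.62·14.5)·11.35 = 0 → M_O = 259.9 kip·ft.

O_x = -30.00 kip, O_y = 8.990 kip, M_O = 259.9 kip·ft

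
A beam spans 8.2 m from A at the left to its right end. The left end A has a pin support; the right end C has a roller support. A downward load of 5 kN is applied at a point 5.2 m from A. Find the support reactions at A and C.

A_x = 0, A_y = 1.829 kN, C_y = 3.171 kN

ΣM about A: C_y·8.2 − 5·5.2 = 0 → C_y = 26/8.2 = 3.17073 ≈ 3.171 kN.
ΣF_y = 0: A_y + 3.17073 − 5 = 0 → A_y = 1.829 kN.
ΣF_x = 0: no horizontal applied forces, so A_x = 0.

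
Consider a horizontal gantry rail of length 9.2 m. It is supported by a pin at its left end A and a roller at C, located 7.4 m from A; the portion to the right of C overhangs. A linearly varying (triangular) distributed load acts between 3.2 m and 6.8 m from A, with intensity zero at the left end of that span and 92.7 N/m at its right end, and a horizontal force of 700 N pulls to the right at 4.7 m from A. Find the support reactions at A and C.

A_x = -700.0 N, A_y = 40.59 N, C_y = 126.3 N

Resultant of the triangular load: ½ × 92.7 × 3.6 = 166.86 N, acting at 5.6 m from A (one-third of the span from the peak).
ΣM about A: C_y·7.4 − (½·92.7·3.6)·5.6 = 0 → C_y = 934.416/7.4 = 126.272 ≈ 126.3 N.
ΣF_y = 0: A_y + 126.272 − ½·92.7·3.6 = 0 → A_y = 40.59 N.
ΣF_x = 0: A_x + 700 = 0 → A_x = -700.0 N.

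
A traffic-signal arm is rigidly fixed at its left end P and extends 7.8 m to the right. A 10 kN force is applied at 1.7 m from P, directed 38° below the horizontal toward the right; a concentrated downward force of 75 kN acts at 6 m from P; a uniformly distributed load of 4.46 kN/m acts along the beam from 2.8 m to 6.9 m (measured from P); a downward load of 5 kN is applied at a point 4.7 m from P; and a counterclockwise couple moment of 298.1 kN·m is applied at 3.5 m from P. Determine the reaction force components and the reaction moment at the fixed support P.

P_x = -7.880 kN, P_y = 104.4 kN, M_P = 274.6 kN·m

Resultant of the distributed load: 4.46 × 4.1 = 18.286 kN at 4.85 m from P.
ΣF_x = 0: P_x + 10·cos38° = 0 → P_x = -7.880 kN.
ΣF_y = 0: P_y − 10·sin38° − 75 − 4.46·4.1 − 5 = 0 → P_y = 104.4 kN.
ΣM about P: M_P − 10·sin38°·1.7 − 75·6 − (4.46·4.1)·4.85 − 5·4.7 + 298.1 = 0 → M_P = 274.6 kN·m.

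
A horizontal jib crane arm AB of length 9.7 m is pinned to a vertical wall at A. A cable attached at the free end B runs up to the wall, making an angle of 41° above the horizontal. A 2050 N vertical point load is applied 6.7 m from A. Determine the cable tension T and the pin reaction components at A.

ΣM about A: T·sin41°·9.7 − 2050·6.7 = 0 → T = 13735/(9.7·0.656059) = 2158.31 ≈ 2158 N.
ΣF_x = 0: A_x − T·cos41° = 0 → A_x = 2158.31 × 0.75471 = 1629 N.
ΣF_y = 0: A_y + T·sin41° − 2050 = 0 → A_y = 2050 − 2158.31 × 0.656059 = 634.0 N.

T = 2158 N, A_x = 1629 N, A_y = 634.0 N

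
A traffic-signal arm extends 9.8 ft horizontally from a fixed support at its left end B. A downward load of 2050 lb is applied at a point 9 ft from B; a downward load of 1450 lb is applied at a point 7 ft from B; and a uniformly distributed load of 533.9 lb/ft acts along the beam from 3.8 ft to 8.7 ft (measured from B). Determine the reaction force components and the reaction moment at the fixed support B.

Resultant of the distributed load: 533.9 × 4.9 = 2616.11 lb at 6.25 ft from B.
ΣF_x = 0: B_x = 0.
ΣF_y = 0: B_y − 2050 − 1450 − 533.9·4.9 = 0 → B_y = 6116 lb.
ΣM about B: M_B − 2050·9 − 1450·7 − (533.9·4.9)·6.25 = 0 → M_B = 44950 lb·ft.

B_x = 0, B_y = 6116 lb, M_B = 44950 lb·ft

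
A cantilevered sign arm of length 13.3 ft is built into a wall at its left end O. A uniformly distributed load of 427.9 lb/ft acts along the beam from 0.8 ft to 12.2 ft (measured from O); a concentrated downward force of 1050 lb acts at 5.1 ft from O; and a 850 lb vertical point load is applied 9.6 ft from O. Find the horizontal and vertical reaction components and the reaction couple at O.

Resultant of the distributed load: 427.9 × 11.4 = 4878.06 lb at 6.5 ft from O.
ΣF_x = 0: O_x = 0.
ΣF_y = 0: O_y − 427.9·11.4 − 1050 − 850 = 0 → O_y = 6778 lb.
ΣM about O: M_O − (427.9·11.4)·6.5 − 1050·5.1 − 850·9.6 = 0 → M_O = 45220 lb·ft.

O_x = 0, O_y = 6778 lb, M_O = 45220 lb·ft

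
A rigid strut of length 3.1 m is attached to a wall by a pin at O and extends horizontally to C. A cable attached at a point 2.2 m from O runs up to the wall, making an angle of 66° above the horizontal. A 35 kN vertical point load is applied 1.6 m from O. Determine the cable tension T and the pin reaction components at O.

ΣM about O: T·sin66°·2.2 − 35·1.6 = 0 → T = 56/(2.2·0.913545) = 27.8635 ≈ 27.86 kN.
ΣF_x = 0: O_x − T·cos66° = 0 → O_x = 27.8635 × 0.406737 = 11.33 kN.
ΣF_y = 0: O_y + T·sin66° − 35 = 0 → O_y = 35 − 27.8635 × 0.913545 = 9.545 kN.

T = 27.86 kN, O_x = 11.33 kN, O_y = 9.545 kN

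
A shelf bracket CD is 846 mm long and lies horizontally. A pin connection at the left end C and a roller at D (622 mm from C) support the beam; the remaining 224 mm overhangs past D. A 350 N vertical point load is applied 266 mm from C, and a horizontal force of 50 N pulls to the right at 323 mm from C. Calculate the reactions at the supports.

C_x = -50.00 N, C_y = 200.3 N, D_y = 149.7 N

Moments about C: D_y·622 − 350·266 = 0 → D_y = 93100/622 = 149.678 ≈ 149.7 N.
ΣF_y = 0: C_y + 149.678 − 350 = 0 → C_y = 200.3 N.
ΣF_x = 0: C_x + 50 = 0 → C_x = -50.00 N.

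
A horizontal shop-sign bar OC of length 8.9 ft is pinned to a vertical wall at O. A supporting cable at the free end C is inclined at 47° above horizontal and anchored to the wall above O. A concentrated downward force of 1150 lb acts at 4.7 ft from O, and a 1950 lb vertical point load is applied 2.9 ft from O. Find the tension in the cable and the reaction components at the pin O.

T = 1699 lb, O_x = 1159 lb, O_y = 1857 lb

ΣM about O: T·sin47°·8.9 − 1150·4.7 − 1950·2.9 = 0 → T = 11060/(8.9·0.731354) = 1699.17 ≈ 1699 lb.
ΣF_x = 0: O_x − T·cos47° = 0 → O_x = 1699.17 × 0.681998 = 1159 lb.
ΣF_y = 0: O_y + T·sin47° − 1150 − 1950 = 0 → O_y = 3100 − 1699.17 × 0.731354 = 1857 lb.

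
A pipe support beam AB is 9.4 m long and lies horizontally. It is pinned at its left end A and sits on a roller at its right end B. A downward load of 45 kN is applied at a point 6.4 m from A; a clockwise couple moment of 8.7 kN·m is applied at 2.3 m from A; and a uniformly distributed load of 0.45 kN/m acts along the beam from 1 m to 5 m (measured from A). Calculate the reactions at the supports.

A_x = 0, A_y = 14.66 kN, B_y = 32.14 kN

Resultant of the distributed load: 0.45 × 4 = 1.8 kN at 3 m from A.
ΣM about A: B_y·9.4 − 45·6.4 − 8.7 − (0.45·4)·3 = 0 → B_y = 302.1/9.4 = 32.1383 ≈ 32.14 kN.
ΣF_y = 0: A_y + 32.1383 − 45 − 0.45·4 = 0 → A_y = 14.66 kN.
ΣF_x = 0: no horizontal applied forces, so A_x = 0.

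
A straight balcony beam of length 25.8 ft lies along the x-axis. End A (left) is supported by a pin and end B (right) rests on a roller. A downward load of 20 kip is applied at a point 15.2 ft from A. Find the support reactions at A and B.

Moments about A: B_y·25.8 − 20·15.2 = 0 → B_y = 304/25.8 = 11.7829 ≈ 11.78 kip.
ΣF_y = 0: A_y + 11.7829 − 20 = 0 → A_y = 8.217 kip.
ΣF_x = 0: no horizontal applied forces, so A_x = 0.

A_x = 0, A_y = 8.217 kip, B_y = 11.78 kip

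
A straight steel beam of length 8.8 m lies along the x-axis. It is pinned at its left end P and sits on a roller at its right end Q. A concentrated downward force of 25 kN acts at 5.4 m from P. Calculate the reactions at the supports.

P_x = 0, P_y = 9.659 kN, Q_y = 15.34 kN

Moments about P: Q_y·8.8 − 25·5.4 = 0 → Q_y = 135/8.8 = 15.3409 ≈ 15.34 kN.
ΣF_y = 0: P_y + 15.3409 − 25 = 0 → P_y = 9.659 kN.
ΣF_x = 0: no horizontal applied forces, so P_x = 0.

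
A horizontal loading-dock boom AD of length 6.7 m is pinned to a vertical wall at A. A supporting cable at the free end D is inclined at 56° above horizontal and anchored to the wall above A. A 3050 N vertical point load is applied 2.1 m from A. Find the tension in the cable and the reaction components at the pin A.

ΣM about A: T·sin56°·6.7 − 3050·2.1 = 0 → T = 6405/(6.7·0.829038) = 1153.11 ≈ 1153 N.
ΣF_x = 0: A_x − T·cos56° = 0 → A_x = 1153.11 × 0.559193 = 644.8 N.
ΣF_y = 0: A_y + T·sin56° − 3050 = 0 → A_y = 3050 − 1153.11 × 0.829038 = 2094 N.

T = 1153 N, A_x = 644.8 N, A_y = 2094 N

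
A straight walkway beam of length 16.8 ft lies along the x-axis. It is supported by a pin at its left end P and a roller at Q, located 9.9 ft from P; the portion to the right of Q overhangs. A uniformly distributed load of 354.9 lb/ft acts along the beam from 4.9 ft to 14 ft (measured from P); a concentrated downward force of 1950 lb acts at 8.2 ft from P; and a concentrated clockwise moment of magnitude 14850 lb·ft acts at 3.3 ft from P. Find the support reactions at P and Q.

P_x = 0, P_y = -1018 lb, Q_y = 6198 lb

Resultant of the distributed load: 354.9 × 9.1 = 3229.59 lb at 9.45 ft from P.
Taking moments about P: Q_y·9.9 − (354.9·9.1)·9.45 − 1950·8.2 − 14850 = 0 → Q_y = 61359.6255/9.9 = 6197.94 ≈ 6198 lb.
ΣF_y = 0: P_y + 6197.94 − 354.9·9.1 − 1950 = 0 → P_y = -1018 lb.
ΣF_x = 0: no horizontal applied forces, so P_x = 0.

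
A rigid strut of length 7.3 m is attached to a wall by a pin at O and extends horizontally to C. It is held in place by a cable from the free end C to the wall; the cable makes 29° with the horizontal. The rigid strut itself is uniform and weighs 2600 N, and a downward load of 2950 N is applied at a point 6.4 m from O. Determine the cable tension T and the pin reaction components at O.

ΣM about O: T·sin29°·7.3 − 2600·3.65 − 2950·6.4 = 0 → T = 28370/(7.3·0.48481) = 8016.13 ≈ 8016 N.
ΣF_x = 0: O_x − T·cos29° = 0 → O_x = 8016.13 × 0.87462 = 7011 N.
ΣF_y = 0: O_y + T·sin29° − 2600 − 2950 = 0 → O_y = 5550 − 8016.13 × 0.48481 = 1664 N.

T = 8016 N, O_x = 7011 N, O_y = 1664 N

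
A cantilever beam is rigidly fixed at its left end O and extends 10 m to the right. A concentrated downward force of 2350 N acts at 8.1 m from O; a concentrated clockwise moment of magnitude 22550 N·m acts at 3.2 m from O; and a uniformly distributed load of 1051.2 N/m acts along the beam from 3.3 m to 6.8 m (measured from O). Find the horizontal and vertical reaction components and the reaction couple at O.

O_x = 0, O_y = 6029 N, M_O = 60160 N·m

Resultant of the distributed load: 1051.2 × 3.5 = 3679.2 N at 5.05 m from O.
ΣF_x = 0: O_x = 0.
ΣF_y = 0: O_y − 2350 − 1051.2·3.5 = 0 → O_y = 6029 N.
ΣM about O: M_O − 2350·8.1 − 22550 − (1051.2·3.5)·5.05 = 0 → M_O = 60160 N·m.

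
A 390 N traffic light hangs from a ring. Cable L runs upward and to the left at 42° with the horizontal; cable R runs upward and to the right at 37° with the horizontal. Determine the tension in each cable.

T_L = 317.3 N, T_R = 295.3 N

ΣF_x = 0: −T_L·cos42° + T_R·cos37° = 0 → T_R = 0.930518·T_L.
ΣF_y = 0: T_L·sin42° + T_R·sin37° = 390.
Substitute: T_L·(0.669131 + 0.930518·0.601815) = 390 → T_L = 317.297 ≈ 317.3 N.
Then T_R = 0.930518 × 317.297 = 295.3 N.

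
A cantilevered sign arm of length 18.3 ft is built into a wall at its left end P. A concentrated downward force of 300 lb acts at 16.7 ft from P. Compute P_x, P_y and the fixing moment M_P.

P_x = 0, P_y = 300.0 lb, M_P = 5010 lb·ft

ΣF_x = 0: P_x = 0.
ΣF_y = 0: P_y − 300 = 0 → P_y = 300.0 lb.
ΣM about P: M_P − 300·16.7 = 0 → M_P = 5010 lb·ft.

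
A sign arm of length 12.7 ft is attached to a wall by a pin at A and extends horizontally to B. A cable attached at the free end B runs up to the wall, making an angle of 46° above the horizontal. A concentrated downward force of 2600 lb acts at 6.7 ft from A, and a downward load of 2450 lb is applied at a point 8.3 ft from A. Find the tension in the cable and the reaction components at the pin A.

ΣM about A: T·sin46°·12.7 − 2600·6.7 − 2450·8.3 = 0 → T = 37755/(12.7·0.71934) = 4132.73 ≈ 4133 lb.
ΣF_x = 0: A_x − T·cos46° = 0 → A_x = 4132.73 × 0.694658 = 2871 lb.
ΣF_y = 0: A_y + T·sin46° − 2600 − 2450 = 0 → A_y = 5050 − 4132.73 × 0.71934 = 2077 lb.

T = 4133 lb, A_x = 2871 lb, A_y = 2077 lb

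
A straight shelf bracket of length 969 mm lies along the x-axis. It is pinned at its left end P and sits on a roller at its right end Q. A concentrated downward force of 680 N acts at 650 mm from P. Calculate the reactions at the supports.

P_x = 0, P_y = 223.9 N, Q_y = 456.1 N

Moments about P: Q_y·969 − 680·650 = 0 → Q_y = 442000/969 = 456.14 ≈ 456.1 N.
ΣF_y = 0: P_y + 456.14 − 680 = 0 → P_y = 223.9 N.
ΣF_x = 0: no horizontal applied forces, so P_x = 0.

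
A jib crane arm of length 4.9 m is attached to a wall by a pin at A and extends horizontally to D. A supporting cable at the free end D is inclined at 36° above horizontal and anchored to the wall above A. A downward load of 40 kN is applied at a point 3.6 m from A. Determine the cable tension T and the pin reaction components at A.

T = 50.00 kN, A_x = 40.45 kN, A_y = 10.61 kN

ΣM about A: T·sin36°·4.9 − 40·3.6 = 0 → T = 144/(4.9·0.587785) = 49.9975 ≈ 50.00 kN.
ΣF_x = 0: A_x − T·cos36° = 0 → A_x = 49.9975 × 0.809017 = 40.45 kN.
ΣF_y = 0: A_y + T·sin36° − 40 = 0 → A_y = 40 − 49.9975 × 0.587785 = 10.61 kN.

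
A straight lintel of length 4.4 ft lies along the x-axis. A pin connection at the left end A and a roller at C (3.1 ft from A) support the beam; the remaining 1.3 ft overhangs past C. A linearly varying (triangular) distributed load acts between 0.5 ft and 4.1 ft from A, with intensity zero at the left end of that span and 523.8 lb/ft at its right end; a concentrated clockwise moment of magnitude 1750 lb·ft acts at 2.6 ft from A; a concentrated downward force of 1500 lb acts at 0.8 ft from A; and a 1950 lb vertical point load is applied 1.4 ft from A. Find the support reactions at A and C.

Resultant of the triangular load: ½ × 523.8 × 3.6 = 942.84 lb, acting at 2.9 ft from A (one-third of the span from the peak).
Taking moments about A: C_y·3.1 − (½·523.8·3.6)·2.9 − 1750 − 1500·0.8 − 1950·1.4 = 0 → C_y = 8414.236/3.1 = 2714.27 ≈ 2714 lb.
ΣF_y = 0: A_y + 2714.27 − ½·523.8·3.6 − 1500 − 1950 = 0 → A_y = 1679 lb.
ΣF_x = 0: no horizontal applied forces, so A_x = 0.

A_x = 0, A_y = 1679 lb, C_y = 2714 lb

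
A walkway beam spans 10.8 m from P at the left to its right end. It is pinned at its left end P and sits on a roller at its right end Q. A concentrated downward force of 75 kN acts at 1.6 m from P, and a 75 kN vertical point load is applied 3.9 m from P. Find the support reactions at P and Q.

ΣM about P: Q_y·10.8 − 75·1.6 − 75·3.9 = 0 → Q_y = 412.5/10.8 = 38.1944 ≈ 38.19 kN.
ΣF_y = 0: P_y + 38.1944 − 75 − 75 = 0 → P_y = 111.8 kN.
ΣF_x = 0: no horizontal applied forces, so P_x = 0.

P_x = 0, P_y = 111.8 kN, Q_y = 38.19 kN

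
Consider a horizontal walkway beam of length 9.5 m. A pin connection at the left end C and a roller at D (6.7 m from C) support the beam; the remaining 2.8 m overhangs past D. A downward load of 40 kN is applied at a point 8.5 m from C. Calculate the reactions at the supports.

Taking moments about C: D_y·6.7 − 40·8.5 = 0 → D_y = 340/6.7 = 50.7463 ≈ 50.75 kN.
ΣF_y = 0: C_y + 50.7463 − 40 = 0 → C_y = -10.75 kN.
ΣF_x = 0: no horizontal applied forces, so C_x = 0.

C_x = 0, C_y = -10.75 kN, D_y = 50.75 kN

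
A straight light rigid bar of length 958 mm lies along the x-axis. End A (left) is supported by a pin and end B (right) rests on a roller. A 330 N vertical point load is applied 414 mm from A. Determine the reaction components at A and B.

Taking moments about A: B_y·958 − 330·414 = 0 → B_y = 136620/958 = 142.61 ≈ 142.6 N.
ΣF_y = 0: A_y + 142.61 − 330 = 0 → A_y = 187.4 N.
ΣF_x = 0: no horizontal applied forces, so A_x = 0.

A_x = 0, A_y = 187.4 N, B_y = 142.6 N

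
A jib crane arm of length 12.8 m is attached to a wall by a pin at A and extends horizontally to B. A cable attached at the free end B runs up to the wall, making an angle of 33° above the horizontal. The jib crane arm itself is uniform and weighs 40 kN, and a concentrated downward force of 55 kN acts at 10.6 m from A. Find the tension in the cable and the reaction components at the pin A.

T = 120.3 kN, A_x = 100.9 kN, A_y = 29.45 kN

ΣM about A: T·sin33°·12.8 − 40·6.4 − 55·10.6 = 0 → T = 839/(12.8·0.544639) = 120.349 ≈ 120.3 kN.
ΣF_x = 0: A_x − T·cos33° = 0 → A_x = 120.349 × 0.838671 = 100.9 kN.
ΣF_y = 0: A_y + T·sin33° − 40 − 55 = 0 → A_y = 95 − 120.349 × 0.544639 = 29.45 kN.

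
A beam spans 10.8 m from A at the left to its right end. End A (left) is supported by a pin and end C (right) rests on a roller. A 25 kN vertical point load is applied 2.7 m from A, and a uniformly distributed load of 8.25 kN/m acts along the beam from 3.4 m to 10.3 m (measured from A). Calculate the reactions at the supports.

A_x = 0, A_y = 39.57 kN, C_y = 42.36 kN

Resultant of the distributed load: 8.25 × 6.9 = 56.925 kN at 6.85 m from A.
Moments about A: C_y·10.8 − 25·2.7 − (8.25·6.9)·6.85 = 0 → C_y = 457.43625/10.8 = 42.3552 ≈ 42.36 kN.
ΣF_y = 0: A_y + 42.3552 − 25 − 8.25·6.9 = 0 → A_y = 39.57 kN.
ΣF_x = 0: no horizontal applied forces, so A_x = 0.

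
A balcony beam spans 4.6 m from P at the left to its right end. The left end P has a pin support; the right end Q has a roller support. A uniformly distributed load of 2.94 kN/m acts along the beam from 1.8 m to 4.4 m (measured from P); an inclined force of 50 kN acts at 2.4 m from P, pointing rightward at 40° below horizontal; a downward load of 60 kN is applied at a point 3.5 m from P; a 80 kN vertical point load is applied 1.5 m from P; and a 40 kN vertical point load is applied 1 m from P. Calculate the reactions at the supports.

Resultant of the distributed load: 2.94 × 2.6 = 7.644 kN at 3.1 m from P.
ΣM about P: Q_y·4.6 − (2.94·2.6)·3.1 − 50·sin40°·2.4 − 60·3.5 − 80·1.5 − 40·1 = 0 → Q_y = 470.831/4.6 = 102.355 ≈ 102.4 kN.
ΣF_y = 0: P_y + 102.355 − 2.94·2.6 − 50·sin40° − 60 − 80 − 40 = 0 → P_y = 117.4 kN.
ΣF_x = 0: P_x + 50·cos40° = 0 → P_x = -38.30 kN.

P_x = -38.30 kN, P_y = 117.4 kN, Q_y = 102.4 kN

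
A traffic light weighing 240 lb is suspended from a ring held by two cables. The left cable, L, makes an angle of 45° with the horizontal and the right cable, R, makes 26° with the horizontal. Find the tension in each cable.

T_L = 228.1 lb, T_R = 179.5 lb

ΣF_x = 0: −T_L·cos45° + T_R·cos26° = 0 → T_R = 0.786728·T_L.
ΣF_y = 0: T_L·sin45° + T_R·sin26° = 240.
Substitute: T_L·(0.707107 + 0.786728·0.438371) = 240 → T_L = 228.14 ≈ 228.1 lb.
Then T_R = 0.786728 × 228.14 = 179.5 lb.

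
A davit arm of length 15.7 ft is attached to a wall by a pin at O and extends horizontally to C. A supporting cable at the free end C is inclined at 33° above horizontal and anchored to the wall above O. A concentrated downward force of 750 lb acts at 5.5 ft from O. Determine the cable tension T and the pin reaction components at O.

T = 482.4 lb, O_x = 404.6 lb, O_y = 487.3 lb

ΣM about O: T·sin33°·15.7 − 750·5.5 = 0 → T = 4125/(15.7·0.544639) = 482.409 ≈ 482.4 lb.
ΣF_x = 0: O_x − T·cos33° = 0 → O_x = 482.409 × 0.838671 = 404.6 lb.
ΣF_y = 0: O_y + T·sin33° − 750 = 0 → O_y = 750 − 482.409 × 0.544639 = 487.3 lb.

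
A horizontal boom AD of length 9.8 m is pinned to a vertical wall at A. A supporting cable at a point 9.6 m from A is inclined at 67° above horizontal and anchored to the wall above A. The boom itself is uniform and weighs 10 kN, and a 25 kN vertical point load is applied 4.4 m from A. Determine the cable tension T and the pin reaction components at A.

ΣM about A: T·sin67°·9.6 − 10·4.9 − 25·4.4 = 0 → T = 159/(9.6·0.920505) = 17.9928 ≈ 17.99 kN.
ΣF_x = 0: A_x − T·cos67° = 0 → A_x = 17.9928 × 0.390731 = 7.030 kN.
ΣF_y = 0: A_y + T·sin67° − 10 − 25 = 0 → A_y = 35 − 17.9928 × 0.920505 = 18.44 kN.

T = 17.99 kN, A_x = 7.030 kN, A_y = 18.44 kN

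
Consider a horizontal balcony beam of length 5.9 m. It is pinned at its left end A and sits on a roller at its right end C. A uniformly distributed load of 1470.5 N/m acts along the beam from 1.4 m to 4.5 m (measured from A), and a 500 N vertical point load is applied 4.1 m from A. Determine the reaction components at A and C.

Resultant of the distributed load: 1470.5 × 3.1 = 4558.55 N at 2.95 m from A.
Taking moments about A: C_y·5.9 − (1470.5·3.1)·2.95 − 500·4.1 = 0 → C_y = 15497.7225/5.9 = 2626.73 ≈ 2627 N.
ΣF_y = 0: A_y + 2626.73 − 1470.5·3.1 − 500 = 0 → A_y = 2432 N.
ΣF_x = 0: no horizontal applied forces, so A_x = 0.

A_x = 0, A_y = 2432 N, C_y = 2627 N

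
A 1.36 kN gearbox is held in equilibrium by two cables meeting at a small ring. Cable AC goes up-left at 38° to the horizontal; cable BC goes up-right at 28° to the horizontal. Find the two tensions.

T_AC = 1.314 kN, T_BC = 1.173 kN

ΣF_x = 0: −T_AC·cos38° + T_BC·cos28° = 0 → T_BC = 0.892477·T_AC.
ΣF_y = 0: T_AC·sin38° + T_BC·sin28° = 1.36.
Substitute: T_AC·(0.615661 + 0.892477·0.469472) = 1.36 → T_AC = 1.31445 ≈ 1.314 kN.
Then T_BC = 0.892477 × 1.31445 = 1.173 kN.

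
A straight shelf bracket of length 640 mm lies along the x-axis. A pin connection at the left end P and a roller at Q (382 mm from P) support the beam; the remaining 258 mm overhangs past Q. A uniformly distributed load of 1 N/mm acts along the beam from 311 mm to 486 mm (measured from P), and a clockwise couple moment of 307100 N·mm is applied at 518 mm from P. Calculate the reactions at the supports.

P_x = 0, P_y = -811.5 N, Q_y = 986.5 N

Resultant of the distributed load: 1 × 175 = 175 N at 398.5 mm from P.
ΣM about P: Q_y·382 − (1·175)·398.5 − 307100 = 0 → Q_y = 376837.5/382 = 986.486 ≈ 986.5 N.
ΣF_y = 0: P_y + 986.486 − 1·175 = 0 → P_y = -811.5 N.
ΣF_x = 0: no horizontal applied forces, so P_x = 0.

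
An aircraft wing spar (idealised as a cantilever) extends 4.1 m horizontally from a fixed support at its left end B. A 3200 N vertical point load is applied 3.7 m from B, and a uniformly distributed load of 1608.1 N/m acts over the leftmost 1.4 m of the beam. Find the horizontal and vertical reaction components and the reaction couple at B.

B_x = 0, B_y = 5451 N, M_B = 13420 N·m

Resultant of the distributed load: 1608.1 × 1.4 = 2251.34 N at 0.7 m from B.
ΣF_x = 0: B_x = 0.
ΣF_y = 0: B_y − 3200 − 1608.1·1.4 = 0 → B_y = 5451 N.
ΣM about B: M_B − 3200·3.7 − (1608.1·1.4)·0.7 = 0 → M_B = 13420 N·m.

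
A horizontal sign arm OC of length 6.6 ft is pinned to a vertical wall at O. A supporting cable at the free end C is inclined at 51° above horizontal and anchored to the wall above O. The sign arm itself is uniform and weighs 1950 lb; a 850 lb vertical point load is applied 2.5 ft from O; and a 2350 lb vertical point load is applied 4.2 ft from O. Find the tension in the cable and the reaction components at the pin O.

T = 3593 lb, O_x = 2261 lb, O_y = 2358 lb

ΣM about O: T·sin51°·6.6 − 1950·3.3 − 850·2.5 − 2350·4.2 = 0 → T = 18430/(6.6·0.777146) = 3593.18 ≈ 3593 lb.
ΣF_x = 0: O_x − T·cos51° = 0 → O_x = 3593.18 × 0.62932 = 2261 lb.
ΣF_y = 0: O_y + T·sin51° − 1950 − 850 − 2350 = 0 → O_y = 5150 − 3593.18 × 0.777146 = 2358 lb.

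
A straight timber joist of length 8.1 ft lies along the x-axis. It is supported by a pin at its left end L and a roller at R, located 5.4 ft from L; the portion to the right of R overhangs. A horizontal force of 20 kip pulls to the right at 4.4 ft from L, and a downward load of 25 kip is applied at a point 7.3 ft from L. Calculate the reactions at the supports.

ΣM about L: R_y·5.4 − 25·7.3 = 0 → R_y = 182.5/5.4 = 33.7963 ≈ 33.80 kip.
ΣF_y = 0: L_y + 33.7963 − 25 = 0 → L_y = -8.796 kip.
ΣF_x = 0: L_x + 20 = 0 → L_x = -20.00 kip.

L_x = -20.00 kip, L_y = -8.796 kip, R_y = 33.80 kip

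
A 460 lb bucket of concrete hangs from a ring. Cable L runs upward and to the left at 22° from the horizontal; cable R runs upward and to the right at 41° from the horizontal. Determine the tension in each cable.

ΣF_x = 0: −T_L·cos22° + T_R·cos41° = 0 → T_R = 1.22853·T_L.
ΣF_y = 0: T_L·sin22° + T_R·sin41° = 460.
Substitute: T_L·(0.374607 + 1.22853·0.656059) = 460 → T_L = 389.634 ≈ 389.6 lb.
Then T_R = 1.22853 × 389.634 = 478.7 lb.

T_L = 389.6 lb, T_R = 478.7 lb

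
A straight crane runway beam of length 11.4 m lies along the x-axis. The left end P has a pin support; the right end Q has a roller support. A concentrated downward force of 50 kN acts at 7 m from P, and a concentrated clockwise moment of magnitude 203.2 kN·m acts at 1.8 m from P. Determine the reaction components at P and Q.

Taking moments about P: Q_y·11.4 − 50·7 − 203.2 = 0 → Q_y = 553.2/11.4 = 48.5263 ≈ 48.53 kN.
ΣF_y = 0: P_y + 48.5263 − 50 = 0 → P_y = 1.474 kN.
ΣF_x = 0: no horizontal applied forces, so P_x = 0.

P_x = 0, P_y = 1.474 kN, Q_y = 48.53 kN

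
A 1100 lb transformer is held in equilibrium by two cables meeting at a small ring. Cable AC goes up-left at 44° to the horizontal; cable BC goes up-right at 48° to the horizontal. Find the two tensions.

ΣF_x = 0: −T_AC·cos44° + T_BC·cos48° = 0 → T_BC = 1.07504·T_AC.
ΣF_y = 0: T_AC·sin44° + T_BC·sin48° = 1100.
Substitute: T_AC·(0.694658 + 1.07504·0.743145) = 1100 → T_AC = 736.491 ≈ 736.5 lb.
Then T_BC = 1.07504 × 736.491 = 791.8 lb.

T_AC = 736.5 lb, T_BC = 791.8 lb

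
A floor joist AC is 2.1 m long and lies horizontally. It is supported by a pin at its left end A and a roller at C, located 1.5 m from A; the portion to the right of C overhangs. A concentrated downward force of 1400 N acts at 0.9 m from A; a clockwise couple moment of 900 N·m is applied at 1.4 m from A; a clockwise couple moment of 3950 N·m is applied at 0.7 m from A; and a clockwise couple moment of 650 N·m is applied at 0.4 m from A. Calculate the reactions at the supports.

ΣM about A: C_y·1.5 − 1400·0.9 − 900 − 3950 − 650 = 0 → C_y = 6760/1.5 = 4506.67 ≈ 4507 N.
ΣF_y = 0: A_y + 4506.67 − 1400 = 0 → A_y = -3107 N.
ΣF_x = 0: no horizontal applied forces, so A_x = 0.

A_x = 0, A_y = -3107 N, C_y = 4507 N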